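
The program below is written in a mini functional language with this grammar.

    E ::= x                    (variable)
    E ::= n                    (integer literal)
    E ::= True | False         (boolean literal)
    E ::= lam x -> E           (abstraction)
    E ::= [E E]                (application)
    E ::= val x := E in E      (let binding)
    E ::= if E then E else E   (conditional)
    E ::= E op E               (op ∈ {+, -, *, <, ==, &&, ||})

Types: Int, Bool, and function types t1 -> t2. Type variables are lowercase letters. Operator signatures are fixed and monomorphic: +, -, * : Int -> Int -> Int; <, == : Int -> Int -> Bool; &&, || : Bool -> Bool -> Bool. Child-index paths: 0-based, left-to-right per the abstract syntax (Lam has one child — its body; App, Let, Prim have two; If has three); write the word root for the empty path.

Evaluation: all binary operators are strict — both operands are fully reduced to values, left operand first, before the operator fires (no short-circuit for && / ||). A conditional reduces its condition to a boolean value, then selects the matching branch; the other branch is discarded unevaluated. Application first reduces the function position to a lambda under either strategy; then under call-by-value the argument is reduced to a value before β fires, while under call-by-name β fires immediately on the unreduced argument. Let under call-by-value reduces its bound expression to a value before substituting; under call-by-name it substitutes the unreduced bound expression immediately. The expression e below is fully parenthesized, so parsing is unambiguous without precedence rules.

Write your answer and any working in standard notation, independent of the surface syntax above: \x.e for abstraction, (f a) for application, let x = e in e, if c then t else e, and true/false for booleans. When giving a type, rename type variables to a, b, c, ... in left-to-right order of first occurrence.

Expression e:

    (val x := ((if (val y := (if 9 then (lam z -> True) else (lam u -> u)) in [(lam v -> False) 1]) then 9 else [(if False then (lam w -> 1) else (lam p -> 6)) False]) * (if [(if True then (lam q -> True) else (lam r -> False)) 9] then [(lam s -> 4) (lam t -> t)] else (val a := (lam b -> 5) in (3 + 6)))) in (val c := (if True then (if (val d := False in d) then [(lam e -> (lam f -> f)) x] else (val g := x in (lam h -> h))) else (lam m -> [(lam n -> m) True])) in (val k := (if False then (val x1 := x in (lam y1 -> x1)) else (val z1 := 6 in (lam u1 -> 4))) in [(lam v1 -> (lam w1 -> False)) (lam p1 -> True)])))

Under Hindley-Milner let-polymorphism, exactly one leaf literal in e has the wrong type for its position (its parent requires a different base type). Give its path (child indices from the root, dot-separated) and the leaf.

Answer: 0.0.0.0.0 : 9

Trace:
  unify Int ~ Bool
  FAIL: mismatch Int ~ Bool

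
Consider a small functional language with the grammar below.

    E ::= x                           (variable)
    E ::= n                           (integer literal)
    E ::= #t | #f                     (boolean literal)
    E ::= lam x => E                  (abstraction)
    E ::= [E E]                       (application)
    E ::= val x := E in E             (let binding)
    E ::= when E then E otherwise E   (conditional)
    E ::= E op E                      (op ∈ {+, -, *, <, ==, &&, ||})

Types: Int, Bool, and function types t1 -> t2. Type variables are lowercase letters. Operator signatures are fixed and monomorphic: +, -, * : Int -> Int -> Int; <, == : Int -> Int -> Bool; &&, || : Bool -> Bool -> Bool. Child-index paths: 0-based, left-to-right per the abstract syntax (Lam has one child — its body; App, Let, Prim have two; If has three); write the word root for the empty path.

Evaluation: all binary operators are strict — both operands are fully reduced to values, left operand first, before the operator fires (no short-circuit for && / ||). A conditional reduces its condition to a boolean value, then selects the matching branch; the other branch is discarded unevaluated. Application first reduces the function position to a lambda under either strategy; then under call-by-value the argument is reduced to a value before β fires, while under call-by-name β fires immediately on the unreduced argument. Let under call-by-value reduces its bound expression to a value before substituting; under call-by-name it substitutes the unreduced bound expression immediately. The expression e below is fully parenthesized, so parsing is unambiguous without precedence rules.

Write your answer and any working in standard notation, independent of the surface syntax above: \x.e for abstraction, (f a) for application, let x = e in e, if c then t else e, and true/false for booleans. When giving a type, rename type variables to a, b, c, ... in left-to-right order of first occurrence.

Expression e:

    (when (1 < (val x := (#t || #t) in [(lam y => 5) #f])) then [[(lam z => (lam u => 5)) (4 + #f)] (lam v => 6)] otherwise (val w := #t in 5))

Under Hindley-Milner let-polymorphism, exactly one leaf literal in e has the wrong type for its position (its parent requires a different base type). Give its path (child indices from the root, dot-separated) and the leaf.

Answer: 1.0.1.1 : false

Working:
  unify Int ~ Int
  unify Bool ~ Bool
  unify Bool ~ Bool
let x : Bool
\y._ : a -> Int
  unify a -> Int ~ Bool -> b
  unify a ~ Bool
  unify Int ~ b
_ _ : Int
  unify Int ~ Int
  unify Bool ~ Bool
\u._ : d -> Int
\z._ : c -> d -> Int
  unify Int ~ Int
  unify Bool ~ Int
  FAIL: mismatch Bool ~ Int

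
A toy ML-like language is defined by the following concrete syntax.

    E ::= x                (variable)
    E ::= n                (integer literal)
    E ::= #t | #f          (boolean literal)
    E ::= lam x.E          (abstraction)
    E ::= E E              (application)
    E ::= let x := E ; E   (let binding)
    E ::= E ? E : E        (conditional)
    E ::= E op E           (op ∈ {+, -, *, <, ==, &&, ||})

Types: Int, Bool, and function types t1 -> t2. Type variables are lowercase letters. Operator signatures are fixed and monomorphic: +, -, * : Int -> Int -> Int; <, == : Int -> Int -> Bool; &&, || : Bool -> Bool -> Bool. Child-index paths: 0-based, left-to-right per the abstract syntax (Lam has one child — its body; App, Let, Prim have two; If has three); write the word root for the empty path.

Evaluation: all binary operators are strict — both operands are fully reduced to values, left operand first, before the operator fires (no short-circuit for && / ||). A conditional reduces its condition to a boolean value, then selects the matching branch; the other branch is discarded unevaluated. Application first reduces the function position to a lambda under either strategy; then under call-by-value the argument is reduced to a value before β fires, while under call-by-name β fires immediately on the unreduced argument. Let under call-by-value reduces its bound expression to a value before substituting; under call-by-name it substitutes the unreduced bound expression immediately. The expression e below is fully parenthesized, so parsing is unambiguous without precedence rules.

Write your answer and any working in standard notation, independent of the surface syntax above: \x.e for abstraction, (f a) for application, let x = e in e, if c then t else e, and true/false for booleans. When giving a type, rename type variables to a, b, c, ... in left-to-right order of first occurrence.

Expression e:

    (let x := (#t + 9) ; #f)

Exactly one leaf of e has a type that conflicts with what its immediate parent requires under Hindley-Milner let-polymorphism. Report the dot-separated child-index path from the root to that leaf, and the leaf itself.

Working:
  unify Bool ~ Int
  FAIL: mismatch Bool ~ Int

Answer: 0.0 : true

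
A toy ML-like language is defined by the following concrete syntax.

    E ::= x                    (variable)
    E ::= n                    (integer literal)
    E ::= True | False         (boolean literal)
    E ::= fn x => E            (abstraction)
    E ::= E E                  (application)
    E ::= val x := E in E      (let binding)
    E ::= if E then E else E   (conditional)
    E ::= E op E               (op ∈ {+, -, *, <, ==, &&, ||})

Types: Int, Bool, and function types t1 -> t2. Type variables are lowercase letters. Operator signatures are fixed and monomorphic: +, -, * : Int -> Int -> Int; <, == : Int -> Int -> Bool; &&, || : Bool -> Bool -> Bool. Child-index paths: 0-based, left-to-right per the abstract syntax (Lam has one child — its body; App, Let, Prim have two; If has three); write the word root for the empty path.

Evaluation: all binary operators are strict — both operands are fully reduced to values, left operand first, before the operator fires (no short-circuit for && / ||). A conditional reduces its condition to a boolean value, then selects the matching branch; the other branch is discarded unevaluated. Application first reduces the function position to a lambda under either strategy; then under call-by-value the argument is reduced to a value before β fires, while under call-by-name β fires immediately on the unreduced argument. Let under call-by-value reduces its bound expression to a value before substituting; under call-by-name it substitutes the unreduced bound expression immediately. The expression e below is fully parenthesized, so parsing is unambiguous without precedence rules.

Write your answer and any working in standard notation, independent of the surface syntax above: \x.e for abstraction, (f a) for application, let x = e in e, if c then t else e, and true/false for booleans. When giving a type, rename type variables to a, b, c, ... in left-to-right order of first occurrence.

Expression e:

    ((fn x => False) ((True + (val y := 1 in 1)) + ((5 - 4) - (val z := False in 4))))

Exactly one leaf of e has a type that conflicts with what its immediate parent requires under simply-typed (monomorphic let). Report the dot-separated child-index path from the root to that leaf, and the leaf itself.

Derivation:
\x._ : a -> Bool
  unify Bool ~ Int
  FAIL: mismatch Bool ~ Int

Answer: 1.0.0 : true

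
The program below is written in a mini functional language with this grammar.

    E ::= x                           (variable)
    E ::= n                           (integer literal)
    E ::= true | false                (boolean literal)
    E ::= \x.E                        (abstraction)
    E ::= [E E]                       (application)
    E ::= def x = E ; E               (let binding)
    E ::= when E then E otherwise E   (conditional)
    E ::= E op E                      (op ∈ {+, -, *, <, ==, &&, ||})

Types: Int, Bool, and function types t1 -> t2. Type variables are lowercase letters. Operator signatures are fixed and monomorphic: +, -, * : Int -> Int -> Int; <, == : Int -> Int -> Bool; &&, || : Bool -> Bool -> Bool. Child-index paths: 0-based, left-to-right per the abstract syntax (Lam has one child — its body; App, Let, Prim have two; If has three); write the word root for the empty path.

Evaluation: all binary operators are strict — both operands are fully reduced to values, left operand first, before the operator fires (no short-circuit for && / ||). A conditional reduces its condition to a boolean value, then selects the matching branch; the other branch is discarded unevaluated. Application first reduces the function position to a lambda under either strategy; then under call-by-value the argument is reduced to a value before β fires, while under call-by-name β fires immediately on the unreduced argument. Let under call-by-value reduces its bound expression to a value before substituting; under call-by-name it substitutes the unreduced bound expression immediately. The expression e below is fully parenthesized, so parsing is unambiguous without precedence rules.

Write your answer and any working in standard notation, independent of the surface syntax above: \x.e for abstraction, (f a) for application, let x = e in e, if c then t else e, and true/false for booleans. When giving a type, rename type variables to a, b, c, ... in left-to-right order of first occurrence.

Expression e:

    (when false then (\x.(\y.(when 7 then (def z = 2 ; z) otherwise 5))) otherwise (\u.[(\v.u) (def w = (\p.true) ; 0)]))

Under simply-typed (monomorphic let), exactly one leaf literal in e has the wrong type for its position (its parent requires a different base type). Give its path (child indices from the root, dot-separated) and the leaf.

Trace:
  unify Bool ~ Bool
  unify Int ~ Bool
  FAIL: mismatch Int ~ Bool

Answer: 1.0.0.0 : 7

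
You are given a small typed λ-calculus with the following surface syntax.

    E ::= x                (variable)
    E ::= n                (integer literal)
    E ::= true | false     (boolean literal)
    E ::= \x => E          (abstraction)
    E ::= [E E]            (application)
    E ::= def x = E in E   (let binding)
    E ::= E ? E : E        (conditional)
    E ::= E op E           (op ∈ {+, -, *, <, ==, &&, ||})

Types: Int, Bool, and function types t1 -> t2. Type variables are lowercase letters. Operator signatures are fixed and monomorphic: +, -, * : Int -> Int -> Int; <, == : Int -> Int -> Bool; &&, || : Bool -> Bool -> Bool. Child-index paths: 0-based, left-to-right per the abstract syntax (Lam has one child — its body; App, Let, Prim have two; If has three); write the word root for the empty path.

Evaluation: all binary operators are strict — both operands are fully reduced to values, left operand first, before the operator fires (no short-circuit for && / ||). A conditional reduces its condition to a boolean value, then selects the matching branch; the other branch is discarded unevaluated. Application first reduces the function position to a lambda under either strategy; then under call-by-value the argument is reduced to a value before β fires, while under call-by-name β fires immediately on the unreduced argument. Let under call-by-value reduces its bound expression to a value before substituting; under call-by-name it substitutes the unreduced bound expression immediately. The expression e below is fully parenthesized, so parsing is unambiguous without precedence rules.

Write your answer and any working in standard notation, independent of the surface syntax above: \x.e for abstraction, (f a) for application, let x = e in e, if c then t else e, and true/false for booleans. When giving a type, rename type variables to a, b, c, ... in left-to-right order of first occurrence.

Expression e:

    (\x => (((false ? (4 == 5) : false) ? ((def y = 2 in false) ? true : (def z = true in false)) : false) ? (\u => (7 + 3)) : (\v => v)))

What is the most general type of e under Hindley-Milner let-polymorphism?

Answer: a -> Int -> Int

Trace:
  unify Bool ~ Bool
  unify Int ~ Int
  unify Int ~ Int
  unify Bool ~ Bool
  unify Bool ~ Bool
let y : Int
  unify Bool ~ Bool
let z : Bool
  unify Bool ~ Bool
  unify Bool ~ Bool
  unify Bool ~ Bool
  unify Int ~ Int
  unify Int ~ Int
\u._ : b -> Int
v : c
\v._ : c -> c
  unify b -> Int ~ c -> c
  unify b ~ c
  unify Int ~ c
\x._ : a -> Int -> Int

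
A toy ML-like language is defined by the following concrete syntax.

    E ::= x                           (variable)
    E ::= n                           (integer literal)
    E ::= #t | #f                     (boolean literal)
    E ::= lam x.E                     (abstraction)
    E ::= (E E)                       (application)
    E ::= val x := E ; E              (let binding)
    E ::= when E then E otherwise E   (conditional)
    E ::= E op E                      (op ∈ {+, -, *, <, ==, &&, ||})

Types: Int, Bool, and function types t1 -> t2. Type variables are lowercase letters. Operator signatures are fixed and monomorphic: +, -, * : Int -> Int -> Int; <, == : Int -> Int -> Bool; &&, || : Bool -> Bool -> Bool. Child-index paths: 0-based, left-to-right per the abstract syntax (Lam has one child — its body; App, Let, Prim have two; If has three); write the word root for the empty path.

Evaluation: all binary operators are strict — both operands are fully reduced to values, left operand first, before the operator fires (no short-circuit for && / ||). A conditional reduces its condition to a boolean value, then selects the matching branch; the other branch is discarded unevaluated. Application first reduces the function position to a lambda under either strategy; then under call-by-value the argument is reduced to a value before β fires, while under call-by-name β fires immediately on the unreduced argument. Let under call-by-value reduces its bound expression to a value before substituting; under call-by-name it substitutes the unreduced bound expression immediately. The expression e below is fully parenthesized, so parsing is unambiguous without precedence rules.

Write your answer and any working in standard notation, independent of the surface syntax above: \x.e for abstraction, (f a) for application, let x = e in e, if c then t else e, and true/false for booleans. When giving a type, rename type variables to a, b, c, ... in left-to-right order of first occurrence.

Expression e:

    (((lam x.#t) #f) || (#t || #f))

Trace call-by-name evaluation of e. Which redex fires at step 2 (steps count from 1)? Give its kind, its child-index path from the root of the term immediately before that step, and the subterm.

Trace:
step 0: (((\x.true) false) || (true || false))
step 1: [beta@0] (true || (true || false))
step 2: [delta@1] (true || true)

Answer: delta at 1 : (true || false)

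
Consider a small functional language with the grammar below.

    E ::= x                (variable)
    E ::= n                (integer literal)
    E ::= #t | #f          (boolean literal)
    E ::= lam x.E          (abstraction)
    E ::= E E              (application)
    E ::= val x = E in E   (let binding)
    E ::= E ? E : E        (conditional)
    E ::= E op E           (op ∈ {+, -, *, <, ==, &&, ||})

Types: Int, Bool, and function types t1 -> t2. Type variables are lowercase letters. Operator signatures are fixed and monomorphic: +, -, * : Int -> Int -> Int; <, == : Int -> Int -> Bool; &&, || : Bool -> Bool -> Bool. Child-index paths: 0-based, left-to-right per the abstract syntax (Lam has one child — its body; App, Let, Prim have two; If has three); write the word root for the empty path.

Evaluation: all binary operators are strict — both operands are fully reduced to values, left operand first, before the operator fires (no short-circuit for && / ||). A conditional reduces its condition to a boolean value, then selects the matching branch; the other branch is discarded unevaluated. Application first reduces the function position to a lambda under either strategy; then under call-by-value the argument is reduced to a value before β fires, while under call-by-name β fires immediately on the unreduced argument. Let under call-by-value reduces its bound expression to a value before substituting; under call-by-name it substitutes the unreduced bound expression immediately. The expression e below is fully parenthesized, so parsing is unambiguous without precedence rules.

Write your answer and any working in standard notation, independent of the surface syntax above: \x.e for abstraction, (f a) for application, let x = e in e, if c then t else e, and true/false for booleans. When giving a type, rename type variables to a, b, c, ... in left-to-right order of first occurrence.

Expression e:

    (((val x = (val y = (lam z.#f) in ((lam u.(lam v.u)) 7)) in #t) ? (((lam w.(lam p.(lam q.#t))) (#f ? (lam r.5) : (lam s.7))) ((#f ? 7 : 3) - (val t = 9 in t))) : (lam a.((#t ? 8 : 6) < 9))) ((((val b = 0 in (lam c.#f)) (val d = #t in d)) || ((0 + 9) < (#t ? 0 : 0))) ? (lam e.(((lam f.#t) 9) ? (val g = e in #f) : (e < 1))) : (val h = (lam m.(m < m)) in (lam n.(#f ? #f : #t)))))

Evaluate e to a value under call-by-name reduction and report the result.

Answer: true

Trace:
step 0: ((if (let x = (let y = (\z.false) in ((\u.(\v.u)) 7)) in true) then (((\w.(\p.(\q.true))) (if false then (\r.5) else (\s.7))) ((if false then 7 else 3) - (let t = 9 in t))) else (\a.((if true then 8 else 6) < 9))) (if (((let b = 0 in (\c.false)) (let d = true in d)) || ((0 + 9) < (if true then 0 else 0))) then (\e.(if ((\f.true) 9) then (let g = e in false) else (e < 1))) else (let h = (\m.(m < m)) in (\n.(if false then false else true)))))
step 1: [let@0.0] ((if true then (((\w.(\p.(\q.true))) (if false then (\r.5) else (\s.7))) ((if false then 7 else 3) - (let t = 9 in t))) else (\a.((if true then 8 else 6) < 9))) (if (((let b = 0 in (\c.false)) (let d = true in d)) || ((0 + 9) < (if true then 0 else 0))) then (\e.(if ((\f.true) 9) then (let g = e in false) else (e < 1))) else (let h = (\m.(m < m)) in (\n.(if false then false else true)))))
step 2: [if@0] ((((\w.(\p.(\q.true))) (if false then (\r.5) else (\s.7))) ((if false then 7 else 3) - (let t = 9 in t))) (if (((let b = 0 in (\c.false)) (let d = true in d)) || ((0 + 9) < (if true then 0 else 0))) then (\e.(if ((\f.true) 9) then (let g = e in false) else (e < 1))) else (let h = (\m.(m < m)) in (\n.(if false then false else true)))))
step 3: [beta@0.0] (((\p.(\q.true)) ((if false then 7 else 3) - (let t = 9 in t))) (if (((let b = 0 in (\c.false)) (let d = true in d)) || ((0 + 9) < (if true then 0 else 0))) then (\e.(if ((\f.true) 9) then (let g = e in false) else (e < 1))) else (let h = (\m.(m < m)) in (\n.(if false then false else true)))))
step 4: [beta@0] ((\q.true) (if (((let b = 0 in (\c.false)) (let d = true in d)) || ((0 + 9) < (if true then 0 else 0))) then (\e.(if ((\f.true) 9) then (let g = e in false) else (e < 1))) else (let h = (\m.(m < m)) in (\n.(if false then false else true)))))
step 5: [beta@root] true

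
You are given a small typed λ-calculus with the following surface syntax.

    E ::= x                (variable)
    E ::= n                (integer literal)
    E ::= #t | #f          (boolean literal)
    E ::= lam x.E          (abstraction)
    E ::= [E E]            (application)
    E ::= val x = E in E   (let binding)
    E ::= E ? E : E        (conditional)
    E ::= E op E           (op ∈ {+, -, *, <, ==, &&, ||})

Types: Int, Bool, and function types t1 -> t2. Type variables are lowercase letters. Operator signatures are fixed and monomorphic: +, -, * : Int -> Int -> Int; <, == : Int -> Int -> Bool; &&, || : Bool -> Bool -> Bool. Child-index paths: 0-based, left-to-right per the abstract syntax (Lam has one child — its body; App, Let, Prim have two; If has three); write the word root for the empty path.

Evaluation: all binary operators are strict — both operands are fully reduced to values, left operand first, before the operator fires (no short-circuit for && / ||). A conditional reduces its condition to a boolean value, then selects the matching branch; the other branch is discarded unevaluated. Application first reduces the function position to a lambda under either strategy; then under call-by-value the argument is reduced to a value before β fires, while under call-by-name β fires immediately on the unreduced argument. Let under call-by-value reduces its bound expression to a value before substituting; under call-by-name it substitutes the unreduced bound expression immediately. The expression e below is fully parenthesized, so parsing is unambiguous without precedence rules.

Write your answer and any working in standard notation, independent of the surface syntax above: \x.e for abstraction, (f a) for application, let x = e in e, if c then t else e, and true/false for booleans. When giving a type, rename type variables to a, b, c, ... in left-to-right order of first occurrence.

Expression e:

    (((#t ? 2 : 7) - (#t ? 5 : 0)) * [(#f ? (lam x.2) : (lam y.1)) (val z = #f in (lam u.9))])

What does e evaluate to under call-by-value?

Answer: -3

Derivation:
step 0: (((if true then 2 else 7) - (if true then 5 else 0)) * ((if false then (\x.2) else (\y.1)) (let z = false in (\u.9))))
step 1: [if@0.0] ((2 - (if true then 5 else 0)) * ((if false then (\x.2) else (\y.1)) (let z = false in (\u.9))))
step 2: [if@0.1] ((2 - 5) * ((if false then (\x.2) else (\y.1)) (let z = false in (\u.9))))
step 3: [delta@0] (-3 * ((if false then (\x.2) else (\y.1)) (let z = false in (\u.9))))
step 4: [if@1.0] (-3 * ((\y.1) (let z = false in (\u.9))))
step 5: [let@1.1] (-3 * ((\y.1) (\u.9)))
step 6: [beta@1] (-3 * 1)
step 7: [delta@root] -3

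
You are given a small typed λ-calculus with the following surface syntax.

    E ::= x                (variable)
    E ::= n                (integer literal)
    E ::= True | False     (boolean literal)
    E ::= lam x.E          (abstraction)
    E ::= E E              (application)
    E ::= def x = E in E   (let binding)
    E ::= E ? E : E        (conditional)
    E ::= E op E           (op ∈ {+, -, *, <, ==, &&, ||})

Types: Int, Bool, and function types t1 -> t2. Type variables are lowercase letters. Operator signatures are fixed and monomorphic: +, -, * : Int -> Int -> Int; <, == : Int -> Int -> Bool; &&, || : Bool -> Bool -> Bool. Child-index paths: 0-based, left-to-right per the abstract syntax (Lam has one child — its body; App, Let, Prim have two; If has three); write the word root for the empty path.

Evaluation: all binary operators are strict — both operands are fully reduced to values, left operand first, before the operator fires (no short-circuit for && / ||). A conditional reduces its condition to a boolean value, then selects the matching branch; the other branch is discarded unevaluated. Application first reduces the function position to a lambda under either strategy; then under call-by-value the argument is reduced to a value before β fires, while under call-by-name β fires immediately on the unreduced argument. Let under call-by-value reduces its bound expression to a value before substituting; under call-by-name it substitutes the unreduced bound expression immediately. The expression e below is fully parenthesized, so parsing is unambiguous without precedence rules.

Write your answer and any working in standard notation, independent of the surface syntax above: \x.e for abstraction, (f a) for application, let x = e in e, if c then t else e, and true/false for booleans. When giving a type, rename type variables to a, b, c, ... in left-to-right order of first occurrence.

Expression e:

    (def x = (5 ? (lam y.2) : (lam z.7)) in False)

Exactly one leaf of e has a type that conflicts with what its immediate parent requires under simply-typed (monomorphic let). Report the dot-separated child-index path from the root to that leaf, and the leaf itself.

Trace:
  unify Int ~ Bool
  FAIL: mismatch Int ~ Bool

Answer: 0.0 : 5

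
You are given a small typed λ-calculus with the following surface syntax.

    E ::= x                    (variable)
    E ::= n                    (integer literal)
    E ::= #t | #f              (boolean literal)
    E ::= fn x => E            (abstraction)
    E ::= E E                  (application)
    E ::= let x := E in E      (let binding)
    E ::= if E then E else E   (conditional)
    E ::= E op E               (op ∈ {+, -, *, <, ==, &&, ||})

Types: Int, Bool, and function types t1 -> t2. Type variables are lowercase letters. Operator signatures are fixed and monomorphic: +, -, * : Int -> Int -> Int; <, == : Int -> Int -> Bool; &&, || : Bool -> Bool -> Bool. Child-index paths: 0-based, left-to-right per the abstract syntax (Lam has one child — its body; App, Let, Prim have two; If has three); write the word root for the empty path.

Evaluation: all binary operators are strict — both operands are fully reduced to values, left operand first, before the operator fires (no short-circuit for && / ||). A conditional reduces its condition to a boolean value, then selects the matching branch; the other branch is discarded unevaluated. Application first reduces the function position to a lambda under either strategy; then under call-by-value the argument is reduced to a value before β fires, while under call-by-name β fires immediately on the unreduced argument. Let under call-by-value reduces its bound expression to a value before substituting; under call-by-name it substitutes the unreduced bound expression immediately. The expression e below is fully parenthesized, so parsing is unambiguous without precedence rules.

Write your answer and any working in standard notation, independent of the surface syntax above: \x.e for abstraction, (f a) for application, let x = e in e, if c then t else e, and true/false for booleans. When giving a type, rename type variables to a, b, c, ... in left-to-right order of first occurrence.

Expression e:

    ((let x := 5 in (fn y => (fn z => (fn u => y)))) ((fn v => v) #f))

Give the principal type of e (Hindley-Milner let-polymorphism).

Answer: a -> b -> Bool

Working:
let x : Int
y : a
\u._ : c -> a
\z._ : b -> c -> a
\y._ : a -> b -> c -> a
v : d
\v._ : d -> d
  unify d -> d ~ Bool -> e
  unify d ~ Bool
  unify Bool ~ e
_ _ : Bool
  unify a -> b -> c -> a ~ Bool -> f
  unify a ~ Bool
  unify b -> c -> Bool ~ f
_ _ : b -> c -> Bool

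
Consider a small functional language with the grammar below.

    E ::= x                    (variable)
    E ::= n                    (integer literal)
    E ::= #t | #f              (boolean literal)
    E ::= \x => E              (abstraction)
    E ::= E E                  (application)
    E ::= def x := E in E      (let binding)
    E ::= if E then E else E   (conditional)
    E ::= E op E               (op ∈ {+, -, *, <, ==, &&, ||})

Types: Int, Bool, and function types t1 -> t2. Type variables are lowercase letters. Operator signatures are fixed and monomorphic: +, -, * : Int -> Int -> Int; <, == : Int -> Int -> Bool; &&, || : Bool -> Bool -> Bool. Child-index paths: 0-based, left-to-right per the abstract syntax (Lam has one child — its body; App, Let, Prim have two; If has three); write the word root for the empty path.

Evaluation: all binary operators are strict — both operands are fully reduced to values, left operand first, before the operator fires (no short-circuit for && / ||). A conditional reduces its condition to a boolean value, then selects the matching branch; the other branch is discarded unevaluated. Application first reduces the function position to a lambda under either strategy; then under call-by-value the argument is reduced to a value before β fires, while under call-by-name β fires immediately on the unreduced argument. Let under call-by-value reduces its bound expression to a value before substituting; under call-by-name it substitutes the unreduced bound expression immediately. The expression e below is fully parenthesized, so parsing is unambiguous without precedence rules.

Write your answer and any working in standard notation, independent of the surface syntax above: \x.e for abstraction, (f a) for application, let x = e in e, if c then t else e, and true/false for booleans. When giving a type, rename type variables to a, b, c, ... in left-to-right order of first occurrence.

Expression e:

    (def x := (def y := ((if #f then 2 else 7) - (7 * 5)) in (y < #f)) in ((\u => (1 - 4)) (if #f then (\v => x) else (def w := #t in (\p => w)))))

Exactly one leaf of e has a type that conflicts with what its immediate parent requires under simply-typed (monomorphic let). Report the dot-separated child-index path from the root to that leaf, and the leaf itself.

Answer: 0.1.1 : false

Trace:
  unify Bool ~ Bool
  unify Int ~ Int
  unify Int ~ Int
  unify Int ~ Int
  unify Int ~ Int
  unify Int ~ Int
let y : Int
y : Int
  unify Int ~ Int
  unify Bool ~ Int
  FAIL: mismatch Bool ~ Int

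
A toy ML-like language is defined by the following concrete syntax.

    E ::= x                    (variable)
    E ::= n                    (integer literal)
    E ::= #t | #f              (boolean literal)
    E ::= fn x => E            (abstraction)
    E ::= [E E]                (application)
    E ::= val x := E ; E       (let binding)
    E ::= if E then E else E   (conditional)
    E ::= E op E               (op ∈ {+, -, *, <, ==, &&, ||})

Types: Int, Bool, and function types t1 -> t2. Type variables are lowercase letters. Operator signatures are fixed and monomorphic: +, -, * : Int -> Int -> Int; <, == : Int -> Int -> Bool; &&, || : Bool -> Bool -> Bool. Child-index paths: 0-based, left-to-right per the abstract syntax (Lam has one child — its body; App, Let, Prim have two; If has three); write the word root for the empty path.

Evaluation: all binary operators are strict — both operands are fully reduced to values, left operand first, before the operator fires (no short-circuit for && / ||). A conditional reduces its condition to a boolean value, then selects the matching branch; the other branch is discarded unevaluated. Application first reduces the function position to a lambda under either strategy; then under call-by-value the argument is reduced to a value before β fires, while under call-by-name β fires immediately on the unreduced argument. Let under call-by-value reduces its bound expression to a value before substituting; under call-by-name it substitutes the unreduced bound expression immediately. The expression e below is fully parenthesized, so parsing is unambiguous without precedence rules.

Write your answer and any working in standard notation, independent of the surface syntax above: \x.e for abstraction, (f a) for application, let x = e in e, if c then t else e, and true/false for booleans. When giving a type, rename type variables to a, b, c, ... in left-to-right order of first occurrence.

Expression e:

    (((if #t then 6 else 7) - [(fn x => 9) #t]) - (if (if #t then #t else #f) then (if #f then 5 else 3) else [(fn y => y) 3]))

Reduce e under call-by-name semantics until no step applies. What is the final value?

Answer: -6

Trace:
step 0: (((if true then 6 else 7) - ((\x.9) true)) - (if (if true then true else false) then (if false then 5 else 3) else ((\y.y) 3)))
step 1: [if@0.0] ((6 - ((\x.9) true)) - (if (if true then true else false) then (if false then 5 else 3) else ((\y.y) 3)))
step 2: [beta@0.1] ((6 - 9) - (if (if true then true else false) then (if false then 5 else 3) else ((\y.y) 3)))
step 3: [delta@0] (-3 - (if (if true then true else false) then (if false then 5 else 3) else ((\y.y) 3)))
step 4: [if@1.0] (-3 - (if true then (if false then 5 else 3) else ((\y.y) 3)))
step 5: [if@1] (-3 - (if false then 5 else 3))
step 6: [if@1] (-3 - 3)
step 7: [delta@root] -6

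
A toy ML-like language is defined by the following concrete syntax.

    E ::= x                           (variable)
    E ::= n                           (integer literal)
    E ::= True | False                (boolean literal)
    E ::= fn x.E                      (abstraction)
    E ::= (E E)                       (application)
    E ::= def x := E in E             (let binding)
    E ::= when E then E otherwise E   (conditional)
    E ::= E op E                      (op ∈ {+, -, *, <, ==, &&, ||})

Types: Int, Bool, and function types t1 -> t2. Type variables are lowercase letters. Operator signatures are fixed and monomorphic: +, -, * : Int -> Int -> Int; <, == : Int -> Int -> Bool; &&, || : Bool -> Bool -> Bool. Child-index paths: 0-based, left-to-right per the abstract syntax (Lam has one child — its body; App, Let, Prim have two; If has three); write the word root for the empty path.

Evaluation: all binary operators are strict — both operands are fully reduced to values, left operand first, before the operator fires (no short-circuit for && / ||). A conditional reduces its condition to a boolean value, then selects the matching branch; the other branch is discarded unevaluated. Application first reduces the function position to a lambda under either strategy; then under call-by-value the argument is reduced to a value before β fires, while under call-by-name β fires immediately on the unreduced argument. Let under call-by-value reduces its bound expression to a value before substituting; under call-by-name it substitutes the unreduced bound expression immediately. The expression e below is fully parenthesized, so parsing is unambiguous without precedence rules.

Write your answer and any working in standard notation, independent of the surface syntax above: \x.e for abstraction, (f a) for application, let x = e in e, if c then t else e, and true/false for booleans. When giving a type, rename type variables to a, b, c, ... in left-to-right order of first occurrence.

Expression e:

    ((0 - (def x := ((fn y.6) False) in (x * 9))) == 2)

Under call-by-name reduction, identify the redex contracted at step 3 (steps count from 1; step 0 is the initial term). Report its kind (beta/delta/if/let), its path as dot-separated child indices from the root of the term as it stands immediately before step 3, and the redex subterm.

Trace:
step 0: ((0 - (let x = ((\y.6) false) in (x * 9))) == 2)
step 1: [let@0.1] ((0 - (((\y.6) false) * 9)) == 2)
step 2: [beta@0.1.0] ((0 - (6 * 9)) == 2)
step 3: [delta@0.1] ((0 - 54) == 2)

Answer: delta at 0.1 : (6 * 9)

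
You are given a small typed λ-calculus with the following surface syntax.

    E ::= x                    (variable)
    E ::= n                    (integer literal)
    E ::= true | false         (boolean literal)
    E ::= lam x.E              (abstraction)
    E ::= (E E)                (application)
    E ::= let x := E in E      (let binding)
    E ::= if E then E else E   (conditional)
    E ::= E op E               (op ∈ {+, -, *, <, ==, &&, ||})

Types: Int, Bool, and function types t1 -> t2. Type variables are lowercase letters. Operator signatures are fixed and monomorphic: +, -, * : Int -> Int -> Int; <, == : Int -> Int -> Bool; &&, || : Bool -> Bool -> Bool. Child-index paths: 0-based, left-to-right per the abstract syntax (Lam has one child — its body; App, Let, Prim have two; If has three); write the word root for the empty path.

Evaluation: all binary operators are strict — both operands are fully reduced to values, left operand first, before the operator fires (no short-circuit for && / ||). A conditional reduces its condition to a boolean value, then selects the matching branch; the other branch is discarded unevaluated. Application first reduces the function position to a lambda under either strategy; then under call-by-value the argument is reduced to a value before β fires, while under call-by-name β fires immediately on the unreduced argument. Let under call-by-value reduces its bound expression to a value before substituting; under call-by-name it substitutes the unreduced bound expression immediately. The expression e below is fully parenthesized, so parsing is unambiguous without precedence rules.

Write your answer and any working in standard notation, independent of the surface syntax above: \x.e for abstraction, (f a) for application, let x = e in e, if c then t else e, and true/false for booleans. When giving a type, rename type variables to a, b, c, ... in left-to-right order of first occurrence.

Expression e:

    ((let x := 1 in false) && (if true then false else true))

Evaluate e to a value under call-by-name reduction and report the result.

Trace:
step 0: ((let x = 1 in false) && (if true then false else true))
step 1: [let@0] (false && (if true then false else true))
step 2: [if@1] (false && false)
step 3: [delta@root] false

Answer: false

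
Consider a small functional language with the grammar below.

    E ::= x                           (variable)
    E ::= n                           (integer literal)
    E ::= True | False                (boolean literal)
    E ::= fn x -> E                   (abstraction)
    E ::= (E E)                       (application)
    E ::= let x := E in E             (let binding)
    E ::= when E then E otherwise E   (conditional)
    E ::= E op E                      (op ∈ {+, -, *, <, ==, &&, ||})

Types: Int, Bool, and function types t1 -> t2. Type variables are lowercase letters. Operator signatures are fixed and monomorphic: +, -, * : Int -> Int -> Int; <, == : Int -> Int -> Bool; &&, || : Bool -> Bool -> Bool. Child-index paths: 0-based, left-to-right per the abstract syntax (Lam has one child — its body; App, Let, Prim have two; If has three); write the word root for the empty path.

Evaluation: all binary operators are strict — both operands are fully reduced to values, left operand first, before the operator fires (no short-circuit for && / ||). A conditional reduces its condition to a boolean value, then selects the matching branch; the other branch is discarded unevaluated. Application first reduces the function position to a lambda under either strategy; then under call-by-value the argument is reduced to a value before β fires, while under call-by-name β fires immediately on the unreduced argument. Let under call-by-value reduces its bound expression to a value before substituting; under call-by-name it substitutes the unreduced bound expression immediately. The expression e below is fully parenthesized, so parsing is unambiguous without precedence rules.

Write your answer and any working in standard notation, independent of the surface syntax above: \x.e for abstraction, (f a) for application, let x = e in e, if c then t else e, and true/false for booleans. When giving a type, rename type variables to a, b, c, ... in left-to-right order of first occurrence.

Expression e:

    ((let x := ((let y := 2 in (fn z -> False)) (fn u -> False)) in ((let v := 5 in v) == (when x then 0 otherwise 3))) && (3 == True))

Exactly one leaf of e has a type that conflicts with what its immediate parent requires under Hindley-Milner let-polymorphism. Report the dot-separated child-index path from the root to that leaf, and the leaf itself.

Trace:
let y : Int
\z._ : a -> Bool
\u._ : b -> Bool
  unify a -> Bool ~ (b -> Bool) -> c
  unify a ~ b -> Bool
  unify Bool ~ c
_ _ : Bool
let x : Bool
let v : Int
v : Int
  unify Int ~ Int
x : Bool
  unify Bool ~ Bool
  unify Int ~ Int
  unify Int ~ Int
  unify Bool ~ Bool
  unify Int ~ Int
  unify Bool ~ Int
  FAIL: mismatch Bool ~ Int

Answer: 1.1 : true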